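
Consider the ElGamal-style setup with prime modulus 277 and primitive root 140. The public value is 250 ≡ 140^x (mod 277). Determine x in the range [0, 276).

Baby-step giant-step with m = ceil(sqrt(276)) = 17.
Baby table (140^j mod 277 for j=0..16):
  0:1  1:140  2:210  3:38  4:57  5:224  6:59  7:227
  8:202  9:26  10:39  11:197  12:157  13:97  14:7  15:149
  16:85
Giant step factor: 140^(-17) ≡ 151 (mod 277).
Scan 250·151^i mod 277 for i = 0, 1, …:
  i=0: 250   i=1: 78   i=2: 144   i=3: 138
  i=4: 63   i=5: 95   i=6: 218   i=7: 232
  i=8: 130   i=9: 240     …   i=13: 271
  i=14: 202
Match at i=14, j=8: x = 14·17 + 8 = 246.

246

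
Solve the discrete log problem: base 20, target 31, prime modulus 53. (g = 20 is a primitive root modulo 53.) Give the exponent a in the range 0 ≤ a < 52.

41

Baby-step giant-step with m = ceil(sqrt(52)) = 8.
Baby table (20^j mod 53 for j=0..7):
  0:1  1:20  2:29  3:50  4:46  5:19  6:9  7:21
Giant step factor: 20^(-8) ≡ 13 (mod 53).
Scan 31·13^i mod 53 for i = 0, 1, …:
  i=0: 31   i=1: 32   i=2: 45   i=3: 2
  i=4: 26   i=5: 20
Match at i=5, j=1: a = 5·8 + 1 = 41.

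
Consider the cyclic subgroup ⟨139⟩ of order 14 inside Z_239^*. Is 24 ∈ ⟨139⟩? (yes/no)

yes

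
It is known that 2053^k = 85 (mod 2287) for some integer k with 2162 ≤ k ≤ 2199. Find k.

Compute 2053^2162 mod 2287 = 1167, then multiply by 2053 repeatedly:
  2053^2162=1167  2053^2163=1362  2053^2164=1472  2053^2165=889  2053^2166=91
  2053^2167=1576  2053^2168=1710  2053^2169=85
Found 85 at exponent 2169.

2169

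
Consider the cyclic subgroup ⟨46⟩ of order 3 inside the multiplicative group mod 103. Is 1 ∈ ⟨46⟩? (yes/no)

yes

⟨46⟩ has order 3; its elements mod 103 are {1, 46, 56}.
1 is in this set.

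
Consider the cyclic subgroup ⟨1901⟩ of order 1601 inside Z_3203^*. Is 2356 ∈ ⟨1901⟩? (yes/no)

yes

2356 ∈ ⟨1901⟩ iff 2356^1601 ≡ 1 (mod 3203), since |⟨1901⟩| = 1601.
2356^1601 mod 3203 = 1.
Since 1 = 1, 2356 lies in the subgroup.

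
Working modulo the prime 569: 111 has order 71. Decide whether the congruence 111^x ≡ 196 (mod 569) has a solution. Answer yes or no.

196 ∈ ⟨111⟩ iff 196^71 ≡ 1 (mod 569), since |⟨111⟩| = 71.
196^71 mod 569 = 1.
Since 1 = 1, 196 lies in the subgroup.

yes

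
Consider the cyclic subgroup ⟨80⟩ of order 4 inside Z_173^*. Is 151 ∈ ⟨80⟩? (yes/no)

no

151 ∈ ⟨80⟩ iff 151^4 ≡ 1 (mod 173), since |⟨80⟩| = 4.
151^4 mod 173 = 14.
Since 14 ≠ 1, 151 does not lie in the subgroup.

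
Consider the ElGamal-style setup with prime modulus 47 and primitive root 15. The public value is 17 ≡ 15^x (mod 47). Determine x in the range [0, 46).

38

Baby-step giant-step with m = ceil(sqrt(46)) = 7.
Baby table (15^j mod 47 for j=0..6):
  0:1  1:15  2:37  3:38  4:6  5:43  6:34
Giant step factor: 15^(-7) ≡ 20 (mod 47).
Scan 17·20^i mod 47 for i = 0, 1, …:
  i=0: 17   i=1: 11   i=2: 32   i=3: 29
  i=4: 16   i=5: 38
Match at i=5, j=3: x = 5·7 + 3 = 38.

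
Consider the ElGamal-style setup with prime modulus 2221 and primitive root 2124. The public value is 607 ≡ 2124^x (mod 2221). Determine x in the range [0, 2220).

Baby-step giant-step with m = ceil(sqrt(2220)) = 48.
Baby table (2124^j mod 2221 for j=0..47):
  0:1  1:2124  2:525  3:158  4:221  5:773  6:533  7:1603
  8:2200  9:2037  10:80  11:1124  12:2022  13:1535  14:2133  15:1873
  16:441  17:1643  18:541  19:827  20:1958  21:1080  22:1848  23:645
  24:1844  25:1033  26:1965  27:401  28:1081  29:1751  30:1170  31:2002
  32:1254  33:517  34:934  35:463  36:1730  37:986  38:2082  39:157
  40:318  41:248  42:375  43:1382  44:1427  45:1504  46:698  47:1145
Giant step factor: 2124^(-48) ≡ 148 (mod 2221).
Scan 607·148^i mod 2221 for i = 0, 1, …:
  i=0: 607   i=1: 996   i=2: 822   i=3: 1722
  i=4: 1662   i=5: 1666   i=6: 37   i=7: 1034
  i=8: 2004   i=9: 1199     …   i=21: 1021
  i=22: 80
Match at i=22, j=10: x = 22·48 + 10 = 1066.

1066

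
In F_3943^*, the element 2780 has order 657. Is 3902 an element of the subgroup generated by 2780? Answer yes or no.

3902 ∈ ⟨2780⟩ iff 3902^657 ≡ 1 (mod 3943), since |⟨2780⟩| = 657.
3902^657 mod 3943 = 1.
Since 1 = 1, 3902 lies in the subgroup.

yes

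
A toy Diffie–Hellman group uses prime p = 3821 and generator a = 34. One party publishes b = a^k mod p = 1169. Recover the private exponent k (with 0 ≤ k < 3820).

2617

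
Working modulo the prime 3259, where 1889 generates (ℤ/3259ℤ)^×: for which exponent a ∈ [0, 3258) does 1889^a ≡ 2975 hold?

2

Successive powers of 1889 modulo 3259:
  1889^0=1  1889^1=1889  1889^2=2975
So 1889^2 ≡ 2975 (mod 3259), giving a = 2.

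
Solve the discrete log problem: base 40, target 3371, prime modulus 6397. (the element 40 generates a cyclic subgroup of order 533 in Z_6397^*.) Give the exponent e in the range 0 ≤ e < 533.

428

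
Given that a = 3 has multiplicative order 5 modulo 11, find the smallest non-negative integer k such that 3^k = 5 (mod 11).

Successive powers of 3 modulo 11:
  3^0=1  3^1=3  3^2=9  3^3=5
So 3^3 ≡ 5 (mod 11), giving k = 3.

3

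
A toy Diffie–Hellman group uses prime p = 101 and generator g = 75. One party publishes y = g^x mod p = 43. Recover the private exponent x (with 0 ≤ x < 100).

Baby-step giant-step with m = ceil(sqrt(100)) = 10.
Baby table (75^j mod 101 for j=0..9):
  0:1  1:75  2:70  3:99  4:52  5:62  6:4  7:98
  8:78  9:93
Giant step factor: 75^(-10) ≡ 17 (mod 101).
Scan 43·17^i mod 101 for i = 0, 1, …:
  i=0: 43   i=1: 24   i=2: 4
Match at i=2, j=6: x = 2·10 + 6 = 26.

26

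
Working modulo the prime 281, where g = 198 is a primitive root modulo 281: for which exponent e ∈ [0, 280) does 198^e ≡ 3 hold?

Baby-step giant-step with m = ceil(sqrt(280)) = 17.
Baby table (198^j mod 281 for j=0..16):
  0:1  1:198  2:145  3:48  4:231  5:216  6:56  7:129
  8:252  9:159  10:10  11:13  12:45  13:199  14:62  15:193
  16:279
Giant step factor: 198^(-17) ≡ 259 (mod 281).
Scan 3·259^i mod 281 for i = 0, 1, …:
  i=0: 3   i=1: 215   i=2: 47   i=3: 90
  i=4: 268   i=5: 5   i=6: 171   i=7: 172
  i=8: 150   i=9: 72   i=10: 102   i=11: 4
  i=12: 193
Match at i=12, j=15: e = 12·17 + 15 = 219.

219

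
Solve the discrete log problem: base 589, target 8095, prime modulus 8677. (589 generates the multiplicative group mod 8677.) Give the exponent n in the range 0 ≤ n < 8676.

Baby-step giant-step with m = ceil(sqrt(8676)) = 94.
Baby table (589^j mod 8677 for j=0..93):
  0:1  1:589  2:8518  3:1796  4:7927  5:777  6:6449  7:6612
  8:7172  9:7286  10:5016  11:4244  12:740  13:2010  14:3818  15:1459
  16:328  17:2298  18:8587  19:7729  20:5633  21:3223  22:6761  23:8163
  24:949  25:3633  26:5295  27:3712  28:8441  29:8505  30:2816  31:1317
  32:3460  33:7522  34:5188  35:1428  36:8100  37:7227  38:4973  39:4948
  40:7577  41:2875  42:1360  43:2756  44:685  45:4323  46:3886  47:6803
  48:6870  49:2948  50:972  51:8503  52:1638  53:1635  54:8545  55:345
  56:3634  57:5884  58:3553  59:1560  60:7755  61:3593  62:7766  63:1395
  64:6017  65:3797  66:6444  67:3667  68:7967  69:6983  70:89  71:359
  72:3203  73:3658  74:2666  75:8414  76:1279  77:7109  78:4887  79:6356
  80:3897  81:4605  82:5121  83:5350  84:1399  85:8373  86:3161  87:4951
  88:667  89:2398  90:6748  91:506  92:3016  93:6316
Giant step factor: 589^(-94) ≡ 4517 (mod 8677).
Scan 8095·4517^i mod 8677 for i = 0, 1, …:
  i=0: 8095   i=1: 237   i=2: 3258   i=3: 194
  i=4: 8598   i=5: 7591   i=6: 5720   i=7: 5811
  i=8: 362   i=9: 3878     …   i=14: 6789
  i=15: 1395
Match at i=15, j=63: n = 15·94 + 63 = 1473.

1473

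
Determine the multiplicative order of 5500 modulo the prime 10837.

The order of 5500 must divide p − 1 = 10836 = 2^2 · 3^2 · 7 · 43.
Divisors: 1, 2, 3, 4, 6, 7, 9, 12, 14, 18, 21, 28, 36, 42, 43, 63, 84, 86, 126, 129, 172, 252, 258, 301, 387, 516, 602, 774, 903, 1204, 1548, 1806, 2709, 3612, 5418, 10836.
Check each in increasing order: 5500^1 ≡ 5500;  5500^2 ≡ 3933;  5500^3 ≡ 848;  5500^4 ≡ 4090;  5500^6 ≡ 3862;  5500^7 ≡ 480;  5500^9 ≡ 2202;  5500^12 ≡ 3332;  5500^14 ≡ 2823;  5500^18 ≡ 4665;  5500^21 ≡ 415;  5500^28 ≡ 4134;  5500^36 ≡ 1529;  5500^42 ≡ 9670;  5500^43 ≡ 7841;  5500^63 ≡ 3360;  5500^84 ≡ 7264;  5500^86 ≡ 2980;  5500^126 ≡ 8283;  5500^129 ≡ 1608;  5500^172 ≡ 4897;  5500^252 ≡ 9879;  5500^258 ≡ 6458;  5500^301 ≡ 6714;  5500^387 ≡ 2618;  5500^516 ≡ 4988;  5500^602 ≡ 6713;  5500^774 ≡ 4940;  5500^903 ≡ 10836;  5500^1204 ≡ 4123;  5500^1548 ≡ 9513;  5500^1806 ≡ 1.
Smallest exponent giving 1 is 1806.

1806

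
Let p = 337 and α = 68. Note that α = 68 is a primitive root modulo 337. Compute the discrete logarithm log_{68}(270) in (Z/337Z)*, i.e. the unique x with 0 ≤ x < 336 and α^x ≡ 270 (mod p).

215

Baby-step giant-step with m = ceil(sqrt(336)) = 19.
Baby table (68^j mod 337 for j=0..18):
  0:1  1:68  2:243  3:11  4:74  5:314  6:121  7:140
  8:84  9:320  10:192  11:250  12:150  13:90  14:54  15:302
  16:316  17:257  18:289
Giant step factor: 68^(-19) ≡ 124 (mod 337).
Scan 270·124^i mod 337 for i = 0, 1, …:
  i=0: 270   i=1: 117   i=2: 17   i=3: 86
  i=4: 217   i=5: 285   i=6: 292   i=7: 149
  i=8: 278   i=9: 98   i=10: 20   i=11: 121
Match at i=11, j=6: x = 11·19 + 6 = 215.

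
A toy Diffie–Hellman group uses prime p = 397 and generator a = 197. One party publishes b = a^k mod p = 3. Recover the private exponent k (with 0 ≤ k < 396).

10

Baby-step giant-step with m = ceil(sqrt(396)) = 20.
Baby table (197^j mod 397 for j=0..19):
  0:1  1:197  2:300  3:344  4:278  5:377  6:30  7:352
  8:266  9:395  10:3  11:194  12:106  13:238  14:40  15:337
  16:90  17:262  18:4  19:391
Giant step factor: 197^(-20) ≡ 353 (mod 397).
Scan 3·353^i mod 397 for i = 0, 1, …:
  i=0: 3
Match at i=0, j=10: k = 0·20 + 10 = 10.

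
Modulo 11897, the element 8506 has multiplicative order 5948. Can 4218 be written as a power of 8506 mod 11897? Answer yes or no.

no

4218 ∈ ⟨8506⟩ iff 4218^5948 ≡ 1 (mod 11897), since |⟨8506⟩| = 5948.
4218^5948 mod 11897 = 11896.
Since 11896 ≠ 1, 4218 does not lie in the subgroup.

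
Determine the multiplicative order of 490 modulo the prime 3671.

The order of 490 must divide p − 1 = 3670 = 2 · 5 · 367.
Divisors: 1, 2, 5, 10, 367, 734, 1835, 3670.
Check each in increasing order: 490^1 ≡ 490;  490^2 ≡ 1485;  490^5 ≡ 1400;  490^10 ≡ 3357;  490^367 ≡ 846;  490^734 ≡ 3542;  490^1835 ≡ 1.
Smallest exponent giving 1 is 1835.

1835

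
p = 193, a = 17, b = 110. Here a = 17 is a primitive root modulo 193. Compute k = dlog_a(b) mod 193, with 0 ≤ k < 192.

Baby-step giant-step with m = ceil(sqrt(192)) = 14.
Baby table (17^j mod 193 for j=0..13):
  0:1  1:17  2:96  3:88  4:145  5:149  6:24  7:22
  8:181  9:182  10:6  11:102  12:190  13:142
Giant step factor: 17^(-14) ≡ 65 (mod 193).
Scan 110·65^i mod 193 for i = 0, 1, …:
  i=0: 110   i=1: 9   i=2: 6
Match at i=2, j=10: k = 2·14 + 10 = 38.

38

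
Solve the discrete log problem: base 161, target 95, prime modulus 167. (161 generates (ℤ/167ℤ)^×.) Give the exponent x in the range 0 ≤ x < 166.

Baby-step giant-step with m = ceil(sqrt(166)) = 13.
Baby table (161^j mod 167 for j=0..12):
  0:1  1:161  2:36  3:118  4:127  5:73  6:63  7:123
  8:97  9:86  10:152  11:90  12:128
Giant step factor: 161^(-13) ≡ 5 (mod 167).
Scan 95·5^i mod 167 for i = 0, 1, …:
  i=0: 95   i=1: 141   i=2: 37   i=3: 18
  i=4: 90
Match at i=4, j=11: x = 4·13 + 11 = 63.

63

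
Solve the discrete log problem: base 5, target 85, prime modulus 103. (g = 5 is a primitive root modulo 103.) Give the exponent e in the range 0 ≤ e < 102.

Baby-step giant-step with m = ceil(sqrt(102)) = 11.
Baby table (5^j mod 103 for j=0..10):
  0:1  1:5  2:25  3:22  4:7  5:35  6:72  7:51
  8:49  9:39  10:92
Giant step factor: 5^(-11) ≡ 88 (mod 103).
Scan 85·88^i mod 103 for i = 0, 1, …:
  i=0: 85   i=1: 64   i=2: 70   i=3: 83
  i=4: 94   i=5: 32   i=6: 35
Match at i=6, j=5: e = 6·11 + 5 = 71.

71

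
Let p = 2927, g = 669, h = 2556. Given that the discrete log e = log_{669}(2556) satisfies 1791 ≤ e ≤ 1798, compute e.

1793

Compute 669^1791 mod 2927 = 2137, then multiply by 669 repeatedly:
  669^1791=2137  669^1792=1277  669^1793=2556
Found 2556 at exponent 1793.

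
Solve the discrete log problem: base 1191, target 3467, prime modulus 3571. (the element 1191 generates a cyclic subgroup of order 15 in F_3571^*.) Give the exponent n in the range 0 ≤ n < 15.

10

Successive powers of 1191 modulo 3571:
  1191^0=1  1191^1=1191  1191^2=794  1191^3=2910  1191^4=1940  1191^5=103
  1191^6=1259  1191^7=3220  1191^8=3337  1191^9=3415  1191^10=3467
So 1191^10 ≡ 3467 (mod 3571), giving n = 10.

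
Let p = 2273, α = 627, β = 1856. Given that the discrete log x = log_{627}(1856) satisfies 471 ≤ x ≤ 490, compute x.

Compute 627^471 mod 2273 = 1856, then multiply by 627 repeatedly:
  627^471=1856
Found 1856 at exponent 471.

471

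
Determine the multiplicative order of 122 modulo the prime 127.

The order of 122 must divide p − 1 = 126 = 2 · 3^2 · 7.
Divisors: 1, 2, 3, 6, 7, 9, 14, 18, 21, 42, 63, 126.
Check each in increasing order: 122^1 ≡ 122;  122^2 ≡ 25;  122^3 ≡ 2;  122^6 ≡ 4;  122^7 ≡ 107;  122^9 ≡ 8;  122^14 ≡ 19;  122^18 ≡ 64;  122^21 ≡ 1.
Smallest exponent giving 1 is 21.

21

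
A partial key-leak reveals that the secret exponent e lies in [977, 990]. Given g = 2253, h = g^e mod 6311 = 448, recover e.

981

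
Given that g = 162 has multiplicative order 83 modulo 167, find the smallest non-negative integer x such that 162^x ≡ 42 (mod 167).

3

Baby-step giant-step with m = ceil(sqrt(83)) = 10.
Baby table (162^j mod 167 for j=0..9):
  0:1  1:162  2:25  3:42  4:124  5:48  6:94  7:31
  8:12  9:107
Giant step factor: 162^(-10) ≡ 54 (mod 167).
Scan 42·54^i mod 167 for i = 0, 1, …:
  i=0: 42
Match at i=0, j=3: x = 0·10 + 3 = 3.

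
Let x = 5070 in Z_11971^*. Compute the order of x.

The order of 5070 must divide p − 1 = 11970 = 2 · 3^2 · 5 · 7 · 19.
Divisors: 1, 2, 3, 5, 6, 7, 9, 10, 14, 15, 18, 19, 21, 30, 35, 38, 42, 45, 57, 63, 70, 90, 95, 105, 114, 126, 133, 171, 190, 210, 266, 285, 315, 342, 399, 570, 630, 665, 798, 855, 1197, 1330, 1710, 1995, 2394, 3990, 5985, 11970.
Check each in increasing order: 5070^1 ≡ 5070;  5070^2 ≡ 3163;  5070^3 ≡ 7241;  5070^5 ≡ 2760;  5070^6 ≡ 11072;  5070^7 ≡ 3021;  5070^9 ≡ 2565;  5070^10 ≡ 4044;  5070^14 ≡ 4539;  5070^15 ≡ 4468;  5070^18 ≡ 7146;  5070^19 ≡ 5974;  5070^21 ≡ 5524;  5070^30 ≡ 7367;  5070^35 ≡ 6162;  5070^38 ≡ 3125;  5070^42 ≡ 497;  5070^45 ≡ 7477;  5070^57 ≡ 5961;  5070^63 ≡ 4069;  5070^70 ≡ 10203;  5070^90 ≡ 959;  5070^95 ≡ 1249;  5070^105 ≡ 11165;  5070^114 ≡ 3593;  5070^126 ≡ 868;  5070^133 ≡ 579;  5070^171 ≡ 1754;  5070^190 ≡ 3771;  5070^210 ≡ 3202;  5070^266 ≡ 53;  5070^285 ≡ 5376;  5070^315 ≡ 4924;  5070^342 ≡ 11940;  5070^399 ≡ 6745;  5070^570 ≡ 3382;  5070^630 ≡ 4501;  5070^665 ≡ 10326;  5070^798 ≡ 5225;  5070^855 ≡ 9654;  5070^1197 ≡ 1.
Smallest exponent giving 1 is 1197.

1197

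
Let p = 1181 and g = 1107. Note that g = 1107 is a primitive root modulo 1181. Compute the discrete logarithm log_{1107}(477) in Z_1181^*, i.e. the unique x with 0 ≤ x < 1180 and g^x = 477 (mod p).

Baby-step giant-step with m = ceil(sqrt(1180)) = 35.
Baby table (1107^j mod 1181 for j=0..34):
  0:1  1:1107  2:752  3:1040  4:986  5:258  6:985  7:332
  8:233  9:473  10:428  11:215  12:624  13:1064  14:391  15:591
  16:1144  17:376  18:520  19:493  20:129  21:1083  22:166  23:707
  24:827  25:214  26:698  27:312  28:532  29:786  30:886  31:572
  32:188  33:260  34:837
Giant step factor: 1107^(-35) ≡ 1062 (mod 1181).
Scan 477·1062^i mod 1181 for i = 0, 1, …:
  i=0: 477   i=1: 1106   i=2: 658   i=3: 825
  i=4: 1029   i=5: 373   i=6: 491   i=7: 621
  i=8: 504   i=9: 255     …   i=28: 107
  i=29: 258
Match at i=29, j=5: x = 29·35 + 5 = 1020.

1020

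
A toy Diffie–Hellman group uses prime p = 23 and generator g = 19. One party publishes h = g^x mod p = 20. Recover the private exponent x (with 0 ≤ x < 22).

Successive powers of 19 modulo 23:
  19^0=1  19^1=19  19^2=16  19^3=5  19^4=3  19^5=11
  19^6=2  19^7=15  19^8=9  19^9=10  19^10=6  19^11=22
  19^12=4  19^13=7  19^14=18  19^15=20
So 19^15 ≡ 20 (mod 23), giving x = 15.

15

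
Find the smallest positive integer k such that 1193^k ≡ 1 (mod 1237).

The order of 1193 must divide p − 1 = 1236 = 2^2 · 3 · 103.
Divisors: 1, 2, 3, 4, 6, 12, 103, 206, 309, 412, 618, 1236.
Check each in increasing order: 1193^1 ≡ 1193;  1193^2 ≡ 699;  1193^3 ≡ 169;  1193^4 ≡ 1223;  1193^6 ≡ 110;  1193^12 ≡ 967;  1193^103 ≡ 301;  1193^206 ≡ 300;  1193^309 ≡ 1236;  1193^412 ≡ 936;  1193^618 ≡ 1.
Smallest exponent giving 1 is 618.

618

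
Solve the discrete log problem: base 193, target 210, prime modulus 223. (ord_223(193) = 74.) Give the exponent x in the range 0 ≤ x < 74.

Successive powers of 193 modulo 223:
  193^0=1  193^1=193  193^2=8  193^3=206  193^4=64  193^5=87
  193^6=66  193^7=27  193^8=82  193^9=216  193^10=210
So 193^10 ≡ 210 (mod 223), giving x = 10.

10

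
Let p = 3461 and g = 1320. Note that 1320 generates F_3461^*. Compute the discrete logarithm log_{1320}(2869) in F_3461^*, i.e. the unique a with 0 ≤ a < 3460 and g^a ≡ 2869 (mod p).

3041

Baby-step giant-step with m = ceil(sqrt(3460)) = 59.
Baby table (1320^j mod 3461 for j=0..58):
  0:1  1:1320  2:1517  3:1982  4:3185  5:2546  6:89  7:3267
  8:34  9:3348  10:3124  11:1629  12:999  13:39  14:3026  15:326
  16:1156  17:3080  18:2386  19:10  20:2817  21:1326  22:2515  23:701
  24:1233  25:890  26:1521  27:340  28:2331  29:91  30:2446  31:3068
  32:390  33:2572  34:3260  35:1177  36:3112  37:3094  38:100  39:482
  40:2877  41:923  42:88  43:1947  44:1978  45:1366  46:3400  47:2544
  48:910  49:233  50:2992  51:439  52:1493  53:1451  54:1387  55:3432
  56:3252  57:1000  58:1359
Giant step factor: 1320^(-59) ≡ 1980 (mod 3461).
Scan 2869·1980^i mod 3461 for i = 0, 1, …:
  i=0: 2869   i=1: 1119   i=2: 580   i=3: 2809
  i=4: 3454   i=5: 3445   i=6: 2930   i=7: 764
  i=8: 263   i=9: 1590     …   i=50: 3199
  i=51: 390
Match at i=51, j=32: a = 51·59 + 32 = 3041.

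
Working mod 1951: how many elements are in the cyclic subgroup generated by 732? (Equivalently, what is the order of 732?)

The order of 732 must divide p − 1 = 1950 = 2 · 3 · 5^2 · 13.
Divisors: 1, 2, 3, 5, 6, 10, 13, 15, 25, 26, 30, 39, 50, 65, 75, 78, 130, 150, 195, 325, 390, 650, 975, 1950.
Check each in increasing order: 732^1 ≡ 732;  732^2 ≡ 1250;  732^3 ≡ 1932;  732^5 ≡ 1613;  732^6 ≡ 361;  732^10 ≡ 1086;  732^13 ≡ 827;  732^15 ≡ 1671;  732^25 ≡ 276;  732^26 ≡ 1079;  732^30 ≡ 360;  732^39 ≡ 726;  732^50 ≡ 87;  732^65 ≡ 1003;  732^75 ≡ 600;  732^78 ≡ 306;  732^130 ≡ 1244;  732^150 ≡ 1016;  732^195 ≡ 1043;  732^325 ≡ 77;  732^390 ≡ 1142;  732^650 ≡ 76;  732^975 ≡ 1950;  732^1950 ≡ 1.
Smallest exponent giving 1 is 1950.

1950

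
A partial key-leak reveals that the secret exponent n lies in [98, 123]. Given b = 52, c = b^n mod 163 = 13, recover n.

111

Compute 52^98 mod 163 = 46, then multiply by 52 repeatedly:
  52^98=46  52^99=110  52^100=15  52^101=128  52^102=136
  52^103=63  52^104=16  52^105=17  52^106=69  52^107=2
  52^108=104  52^109=29  52^110=41  52^111=13
Found 13 at exponent 111.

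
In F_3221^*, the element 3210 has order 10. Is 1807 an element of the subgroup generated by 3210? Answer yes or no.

⟨3210⟩ has order 10; its elements mod 3221 are {1, 11, 121, 1331, 1464, 1757, 1890, 3100, 3210, 3220}.
1807 is not in this set.

no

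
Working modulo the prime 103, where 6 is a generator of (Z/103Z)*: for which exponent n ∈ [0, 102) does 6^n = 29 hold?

76

Baby-step giant-step with m = ceil(sqrt(102)) = 11.
Baby table (6^j mod 103 for j=0..10):
  0:1  1:6  2:36  3:10  4:60  5:51  6:100  7:85
  8:98  9:73  10:26
Giant step factor: 6^(-11) ≡ 35 (mod 103).
Scan 29·35^i mod 103 for i = 0, 1, …:
  i=0: 29   i=1: 88   i=2: 93   i=3: 62
  i=4: 7   i=5: 39   i=6: 26
Match at i=6, j=10: n = 6·11 + 10 = 76.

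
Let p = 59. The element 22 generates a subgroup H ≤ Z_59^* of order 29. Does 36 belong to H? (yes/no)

yes

36 ∈ ⟨22⟩ iff 36^29 ≡ 1 (mod 59), since |⟨22⟩| = 29.
36^29 mod 59 = 1.
Since 1 = 1, 36 lies in the subgroup.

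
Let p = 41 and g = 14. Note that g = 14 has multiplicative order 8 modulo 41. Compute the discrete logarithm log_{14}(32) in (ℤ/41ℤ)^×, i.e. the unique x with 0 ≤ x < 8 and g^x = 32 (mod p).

2

Successive powers of 14 modulo 41:
  14^0=1  14^1=14  14^2=32
So 14^2 ≡ 32 (mod 41), giving x = 2.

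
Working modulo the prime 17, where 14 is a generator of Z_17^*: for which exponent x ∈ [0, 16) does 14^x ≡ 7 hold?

3

Successive powers of 14 modulo 17:
  14^0=1  14^1=14  14^2=9  14^3=7
So 14^3 ≡ 7 (mod 17), giving x = 3.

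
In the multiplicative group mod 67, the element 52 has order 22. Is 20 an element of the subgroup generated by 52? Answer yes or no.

no

⟨52⟩ has order 22; its elements mod 67 are {1, 3, 5, 8, 9, 14, 15, 22, 24, 25, 27, 40, 42, 43, 45, 52, 53, 58, 59, 62, 64, 66}.
20 is not in this set.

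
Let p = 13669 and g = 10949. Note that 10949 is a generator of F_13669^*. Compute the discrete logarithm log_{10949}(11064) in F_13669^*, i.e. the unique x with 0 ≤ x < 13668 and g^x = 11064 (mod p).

Baby-step giant-step with m = ceil(sqrt(13668)) = 117.
Baby table (10949^j mod 13669 for j=0..116):
  0:1  1:10949  2:3471  3:4159  4:5452  5:1425  6:5996  7:11666
  8:7898  9:5108  10:7613  11:1175  12:2546  13:5063  14:6992  15:9008
  16:6757  17:5765  18:11212  19:12568  20:1209  21:5749  22:56  23:11708
  24:3010  25:531  26:4594  27:11455  28:7720  29:10853  30:4880  31:12668
  32:2589  33:11124  34:5886  35:10148  36:8820  37:12364  38:9329  39:8453
  40:12767  41:6689  42:13028  43:7557  44:3136  45:13205  46:4532  47:2398
  48:11222  49:12706  50:8581  51:6332  52:13569  53:12289  54:8294  55:7839
  56:1560  57:7859  58:1836  59:8934  60:3002  61:8622  62:4164  63:5521
  64:5111  65:13122  66:11588  67:1354  68:7750  69:11267  70:13327  71:748
  72:2121  73:12867  74:8069  75:4734  76:13387  77:1576  78:5346  79:2696
  80:7133  81:8220  82:4084  83:4417  84:811  85:8458  86:12836  87:10375
  88:6485  89:7479  90:10261  91:2178  92:8186  93:881  94:9424  95:9764
  96:787  97:5393  98:11546  99:6242  100:12327  101:617  102:3047  103:9243
  104:10000  105:1310  106:4409  107:8902  108:8028  109:6902  110:7766  111:8754
  112:518  113:12616  114:7339  115:8329  116:8322
Giant step factor: 10949^(-117) ≡ 6265 (mod 13669).
Scan 11064·6265^i mod 13669 for i = 0, 1, …:
  i=0: 11064   i=1: 461   i=2: 4006   i=3: 1306
  i=4: 8028
Match at i=4, j=108: x = 4·117 + 108 = 576.

576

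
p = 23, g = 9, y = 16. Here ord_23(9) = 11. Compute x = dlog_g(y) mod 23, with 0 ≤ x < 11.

3

Successive powers of 9 modulo 23:
  9^0=1  9^1=9  9^2=12  9^3=16
So 9^3 ≡ 16 (mod 23), giving x = 3.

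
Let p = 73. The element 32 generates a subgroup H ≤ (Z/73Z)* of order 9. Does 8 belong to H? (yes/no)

yes

⟨32⟩ has order 9; its elements mod 73 are {1, 2, 4, 8, 16, 32, 37, 55, 64}.
8 is in this set.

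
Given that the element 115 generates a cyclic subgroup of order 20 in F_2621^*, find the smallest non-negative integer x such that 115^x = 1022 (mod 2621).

Successive powers of 115 modulo 2621:
  115^0=1  115^1=115  115^2=120  115^3=695  115^4=1295  115^5=2149
  115^6=761  115^7=1022
So 115^7 ≡ 1022 (mod 2621), giving x = 7.

7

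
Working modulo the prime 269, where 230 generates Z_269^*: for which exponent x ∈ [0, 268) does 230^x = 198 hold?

13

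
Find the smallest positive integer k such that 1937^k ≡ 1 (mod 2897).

362

The order of 1937 must divide p − 1 = 2896 = 2^4 · 181.
Divisors: 1, 2, 4, 8, 16, 181, 362, 724, 1448, 2896.
Check each in increasing order: 1937^1 ≡ 1937;  1937^2 ≡ 354;  1937^4 ≡ 745;  1937^8 ≡ 1698;  1937^16 ≡ 689;  1937^181 ≡ 2896;  1937^362 ≡ 1.
Smallest exponent giving 1 is 362.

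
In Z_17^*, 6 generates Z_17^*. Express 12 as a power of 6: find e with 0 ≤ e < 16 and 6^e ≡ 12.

3

Successive powers of 6 modulo 17:
  6^0=1  6^1=6  6^2=2  6^3=12
So 6^3 ≡ 12 (mod 17), giving e = 3.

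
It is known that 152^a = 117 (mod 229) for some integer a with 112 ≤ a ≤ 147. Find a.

Compute 152^112 mod 229 = 55, then multiply by 152 repeatedly:
  152^112=55  152^113=116  152^114=228  152^115=77  152^116=25
  152^117=136  152^118=62  152^119=35  152^120=53  152^121=41
  152^122=49  152^123=120  152^124=149  152^125=206  152^126=168
  152^127=117
Found 117 at exponent 127.

127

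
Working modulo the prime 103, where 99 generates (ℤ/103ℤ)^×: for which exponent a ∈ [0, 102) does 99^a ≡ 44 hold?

95

Baby-step giant-step with m = ceil(sqrt(102)) = 11.
Baby table (99^j mod 103 for j=0..10):
  0:1  1:99  2:16  3:39  4:50  5:6  6:79  7:96
  8:28  9:94  10:36
Giant step factor: 99^(-11) ≡ 5 (mod 103).
Scan 44·5^i mod 103 for i = 0, 1, …:
  i=0: 44   i=1: 14   i=2: 70   i=3: 41
  i=4: 102   i=5: 98   i=6: 78   i=7: 81
  i=8: 96
Match at i=8, j=7: a = 8·11 + 7 = 95.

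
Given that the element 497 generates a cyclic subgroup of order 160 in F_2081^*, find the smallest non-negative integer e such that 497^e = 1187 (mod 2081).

97

Baby-step giant-step with m = ceil(sqrt(160)) = 13.
Baby table (497^j mod 2081 for j=0..12):
  0:1  1:497  2:1451  3:1121  4:1510  5:1310  6:1798  7:857
  8:1405  9:1150  10:1356  11:1769  12:1011
Giant step factor: 497^(-13) ≡ 11 (mod 2081).
Scan 1187·11^i mod 2081 for i = 0, 1, …:
  i=0: 1187   i=1: 571   i=2: 38   i=3: 418
  i=4: 436   i=5: 634   i=6: 731   i=7: 1798
Match at i=7, j=6: e = 7·13 + 6 = 97.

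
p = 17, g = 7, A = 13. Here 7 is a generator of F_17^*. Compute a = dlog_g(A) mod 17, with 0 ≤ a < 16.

Successive powers of 7 modulo 17:
  7^0=1  7^1=7  7^2=15  7^3=3  7^4=4  7^5=11
  7^6=9  7^7=12  7^8=16  7^9=10  7^10=2  7^11=14
  7^12=13
So 7^12 ≡ 13 (mod 17), giving a = 12.

12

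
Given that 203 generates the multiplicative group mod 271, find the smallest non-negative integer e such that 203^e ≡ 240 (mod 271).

129

Baby-step giant-step with m = ceil(sqrt(270)) = 17.
Baby table (203^j mod 271 for j=0..16):
  0:1  1:203  2:17  3:199  4:18  5:131  6:35  7:59
  8:53  9:190  10:88  11:249  12:141  13:168  14:229  15:146
  16:99
Giant step factor: 203^(-17) ≡ 208 (mod 271).
Scan 240·208^i mod 271 for i = 0, 1, …:
  i=0: 240   i=1: 56   i=2: 266   i=3: 44
  i=4: 209   i=5: 112   i=6: 261   i=7: 88
Match at i=7, j=10: e = 7·17 + 10 = 129.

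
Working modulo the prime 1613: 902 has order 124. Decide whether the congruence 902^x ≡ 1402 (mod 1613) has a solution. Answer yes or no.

no

1402 ∈ ⟨902⟩ iff 1402^124 ≡ 1 (mod 1613), since |⟨902⟩| = 124.
1402^124 mod 1613 = 1549.
Since 1549 ≠ 1, 1402 does not lie in the subgroup.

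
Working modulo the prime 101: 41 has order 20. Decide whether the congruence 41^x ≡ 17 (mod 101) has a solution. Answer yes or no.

yes

⟨41⟩ has order 20; its elements mod 101 are {1, 6, 10, 14, 17, 32, 36, 39, 41, 44, 57, 60, 62, 65, 69, 84, 87, 91, 95, 100}.
17 is in this set.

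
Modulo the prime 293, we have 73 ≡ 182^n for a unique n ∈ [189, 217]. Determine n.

192

Compute 182^189 mod 293 = 89, then multiply by 182 repeatedly:
  182^189=89  182^190=83  182^191=163  182^192=73
Found 73 at exponent 192.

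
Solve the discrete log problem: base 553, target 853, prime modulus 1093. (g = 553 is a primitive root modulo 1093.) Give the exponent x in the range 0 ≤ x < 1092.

1051

Baby-step giant-step with m = ceil(sqrt(1092)) = 34.
Baby table (553^j mod 1093 for j=0..33):
  0:1  1:553  2:862  3:138  4:897  5:912  6:463  7:277
  8:161  9:500  10:1064  11:358  12:141  13:370  14:219  15:877
  16:782  17:711  18:796  19:802  20:841  21:548  22:283  23:200
  24:207  25:799  26:275  27:148  28:962  29:788  30:750  31:503
  32:537  33:758
Giant step factor: 553^(-34) ≡ 193 (mod 1093).
Scan 853·193^i mod 1093 for i = 0, 1, …:
  i=0: 853   i=1: 679   i=2: 980   i=3: 51
  i=4: 6   i=5: 65   i=6: 522   i=7: 190
  i=8: 601   i=9: 135     …   i=29: 450
  i=30: 503
Match at i=30, j=31: x = 30·34 + 31 = 1051.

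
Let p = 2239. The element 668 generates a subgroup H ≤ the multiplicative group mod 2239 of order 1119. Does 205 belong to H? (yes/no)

205 ∈ ⟨668⟩ iff 205^1119 ≡ 1 (mod 2239), since |⟨668⟩| = 1119.
205^1119 mod 2239 = 1.
Since 1 = 1, 205 lies in the subgroup.

yes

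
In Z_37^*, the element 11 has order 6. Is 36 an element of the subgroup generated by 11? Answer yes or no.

yes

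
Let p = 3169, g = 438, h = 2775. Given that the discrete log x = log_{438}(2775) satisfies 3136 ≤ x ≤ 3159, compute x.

Compute 438^3136 mod 3169 = 1035, then multiply by 438 repeatedly:
  438^3136=1035  438^3137=163  438^3138=1676  438^3139=2049  438^3140=635
  438^3141=2427  438^3142=1411  438^3143=63  438^3144=2242  438^3145=2775
Found 2775 at exponent 3145.

3145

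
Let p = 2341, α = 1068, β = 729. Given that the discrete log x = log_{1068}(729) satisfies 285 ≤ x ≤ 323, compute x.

Compute 1068^285 mod 2341 = 1763, then multiply by 1068 repeatedly:
  1068^285=1763  1068^286=720  1068^287=1112  1068^288=729
Found 729 at exponent 288.

288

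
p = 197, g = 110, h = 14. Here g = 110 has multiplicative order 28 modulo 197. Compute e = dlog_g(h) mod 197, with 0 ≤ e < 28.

21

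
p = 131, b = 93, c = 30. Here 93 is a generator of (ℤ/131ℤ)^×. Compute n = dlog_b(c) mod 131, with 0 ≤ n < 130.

99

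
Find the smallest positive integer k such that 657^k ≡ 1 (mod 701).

28

The order of 657 must divide p − 1 = 700 = 2^2 · 5^2 · 7.
Divisors: 1, 2, 4, 5, 7, 10, 14, 20, 25, 28, 35, 50, 70, 100, 140, 175, 350, 700.
Check each in increasing order: 657^1 ≡ 657;  657^2 ≡ 534;  657^4 ≡ 550;  657^5 ≡ 335;  657^7 ≡ 135;  657^10 ≡ 65;  657^14 ≡ 700;  657^20 ≡ 19;  657^25 ≡ 56;  657^28 ≡ 1.
Smallest exponent giving 1 is 28.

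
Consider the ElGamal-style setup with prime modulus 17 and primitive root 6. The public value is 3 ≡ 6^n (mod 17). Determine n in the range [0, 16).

Successive powers of 6 modulo 17:
  6^0=1  6^1=6  6^2=2  6^3=12  6^4=4  6^5=7
  6^6=8  6^7=14  6^8=16  6^9=11  6^10=15  6^11=5
  6^12=13  6^13=10  6^14=9  6^15=3
So 6^15 ≡ 3 (mod 17), giving n = 15.

15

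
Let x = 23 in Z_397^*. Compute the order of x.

The order of 23 must divide p − 1 = 396 = 2^2 · 3^2 · 11.
Divisors: 1, 2, 3, 4, 6, 9, 11, 12, 18, 22, 33, 36, 44, 66, 99, 132, 198, 396.
Check each in increasing order: 23^1 ≡ 23;  23^2 ≡ 132;  23^3 ≡ 257;  23^4 ≡ 353;  23^6 ≡ 147;  23^9 ≡ 64;  23^11 ≡ 111;  23^12 ≡ 171;  23^18 ≡ 126;  23^22 ≡ 14;  23^33 ≡ 363;  23^36 ≡ 393;  23^44 ≡ 196;  23^66 ≡ 362;  23^99 ≡ 396;  23^132 ≡ 34;  23^198 ≡ 1.
Smallest exponent giving 1 is 198.

198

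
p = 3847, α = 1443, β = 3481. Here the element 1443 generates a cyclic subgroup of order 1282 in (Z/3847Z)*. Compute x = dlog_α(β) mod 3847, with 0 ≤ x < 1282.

Baby-step giant-step with m = ceil(sqrt(1282)) = 36.
Baby table (1443^j mod 3847 for j=0..35):
  0:1  1:1443  2:1022  3:1345  4:1947  5:1211  6:935  7:2755
  8:1514  9:3453  10:814  11:1267  12:956  13:2282  14:3741  15:922
  16:3231  17:3616  18:1356  19:2432  20:912  21:342  22:1090  23:3294
  24:2197  25:343  26:2533  27:469  28:3542  29:2290  30:3744  31:1404
  32:2450  33:3804  34:3350  35:2218
Giant step factor: 1443^(-36) ≡ 3048 (mod 3847).
Scan 3481·3048^i mod 3847 for i = 0, 1, …:
  i=0: 3481   i=1: 62   i=2: 473   i=3: 2926
  i=4: 1102   i=5: 465   i=6: 1624   i=7: 2710
  i=8: 571   i=9: 1564   i=10: 639   i=11: 1090
Match at i=11, j=22: x = 11·36 + 22 = 418.

418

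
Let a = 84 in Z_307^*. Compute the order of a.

306

The order of 84 must divide p − 1 = 306 = 2 · 3^2 · 17.
Divisors: 1, 2, 3, 6, 9, 17, 18, 34, 51, 102, 153, 306.
Check each in increasing order: 84^1 ≡ 84;  84^2 ≡ 302;  84^3 ≡ 194;  84^6 ≡ 182;  84^9 ≡ 3;  84^17 ≡ 33;  84^18 ≡ 9;  84^34 ≡ 168;  84^51 ≡ 18;  84^102 ≡ 17;  84^153 ≡ 306;  84^306 ≡ 1.
Smallest exponent giving 1 is 306.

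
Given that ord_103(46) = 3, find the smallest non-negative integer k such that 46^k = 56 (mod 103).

2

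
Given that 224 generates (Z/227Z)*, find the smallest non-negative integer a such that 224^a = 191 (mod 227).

61

Baby-step giant-step with m = ceil(sqrt(226)) = 16.
Baby table (224^j mod 227 for j=0..15):
  0:1  1:224  2:9  3:200  4:81  5:211  6:48  7:83
  8:205  9:66  10:29  11:140  12:34  13:125  14:79  15:217
Giant step factor: 224^(-16) ≡ 53 (mod 227).
Scan 191·53^i mod 227 for i = 0, 1, …:
  i=0: 191   i=1: 135   i=2: 118   i=3: 125
Match at i=3, j=13: a = 3·16 + 13 = 61.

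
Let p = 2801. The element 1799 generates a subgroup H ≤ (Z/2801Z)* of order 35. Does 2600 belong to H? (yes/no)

no

2600 ∈ ⟨1799⟩ iff 2600^35 ≡ 1 (mod 2801), since |⟨1799⟩| = 35.
2600^35 mod 2801 = 2777.
Since 2777 ≠ 1, 2600 does not lie in the subgroup.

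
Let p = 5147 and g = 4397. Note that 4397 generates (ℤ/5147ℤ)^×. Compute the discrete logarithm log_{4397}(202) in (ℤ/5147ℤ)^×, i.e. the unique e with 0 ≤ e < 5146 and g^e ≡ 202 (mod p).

2453

Baby-step giant-step with m = ceil(sqrt(5146)) = 72.
Baby table (4397^j mod 5147 for j=0..71):
  0:1  1:4397  2:1477  3:4002  4:4348  5:2198  6:3687  7:3836
  8:173  9:4072  10:3318  11:2648  12:742  13:4523  14:4770  15:4812
  16:4194  17:4464  18:2697  19:21  20:4838  21:135  22:1690  23:3809
  24:4982  25:222  26:3351  27:3633  28:3160  29:2767  30:4138  31:141
  32:2337  33:2377  34:3259  35:575  36:1098  37:20  38:441  39:3805
  40:2835  41:4608  42:2784  43:1682  44:4662  45:3460  46:4235  47:4596
  48:1490  49:4546  50:2961  51:2754  52:3594  53:1528  54:1781  55:2470
  56:420  57:4114  58:2700  59:2918  60:4122  61:1847  62:4440  63:109
  64:602  65:1436  66:3870  67:408  68:2820  69:417  70:1217  71:3416
Giant step factor: 4397^(-72) ≡ 2693 (mod 5147).
Scan 202·2693^i mod 5147 for i = 0, 1, …:
  i=0: 202   i=1: 3551   i=2: 4864   i=3: 4784
  i=4: 371   i=5: 585   i=6: 423   i=7: 1652
  i=8: 1828   i=9: 2272     …   i=33: 83
  i=34: 2198
Match at i=34, j=5: e = 34·72 + 5 = 2453.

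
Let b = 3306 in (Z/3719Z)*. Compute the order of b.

The order of 3306 must divide p − 1 = 3718 = 2 · 11 · 13^2.
Divisors: 1, 2, 11, 13, 22, 26, 143, 169, 286, 338, 1859, 3718.
Check each in increasing order: 3306^1 ≡ 3306;  3306^2 ≡ 3214;  3306^11 ≡ 1581;  3306^13 ≡ 1180;  3306^22 ≡ 393;  3306^26 ≡ 1494;  3306^143 ≡ 663;  3306^169 ≡ 1268;  3306^286 ≡ 727;  3306^338 ≡ 1216;  3306^1859 ≡ 1.
Smallest exponent giving 1 is 1859.

1859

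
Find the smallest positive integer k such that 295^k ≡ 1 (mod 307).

51

The order of 295 must divide p − 1 = 306 = 2 · 3^2 · 17.
Divisors: 1, 2, 3, 6, 9, 17, 18, 34, 51, 102, 153, 306.
Check each in increasing order: 295^1 ≡ 295;  295^2 ≡ 144;  295^3 ≡ 114;  295^6 ≡ 102;  295^9 ≡ 269;  295^17 ≡ 289;  295^18 ≡ 216;  295^34 ≡ 17;  295^51 ≡ 1.
Smallest exponent giving 1 is 51.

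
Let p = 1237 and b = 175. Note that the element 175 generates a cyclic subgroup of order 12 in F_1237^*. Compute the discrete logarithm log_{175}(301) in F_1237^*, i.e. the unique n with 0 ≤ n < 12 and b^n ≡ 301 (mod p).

10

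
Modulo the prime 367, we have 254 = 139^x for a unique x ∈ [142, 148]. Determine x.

143

Compute 139^142 mod 367 = 118, then multiply by 139 repeatedly:
  139^142=118  139^143=254
Found 254 at exponent 143.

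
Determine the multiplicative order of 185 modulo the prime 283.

141

The order of 185 must divide p − 1 = 282 = 2 · 3 · 47.
Divisors: 1, 2, 3, 6, 47, 94, 141, 282.
Check each in increasing order: 185^1 ≡ 185;  185^2 ≡ 265;  185^3 ≡ 66;  185^6 ≡ 111;  185^47 ≡ 44;  185^94 ≡ 238;  185^141 ≡ 1.
Smallest exponent giving 1 is 141.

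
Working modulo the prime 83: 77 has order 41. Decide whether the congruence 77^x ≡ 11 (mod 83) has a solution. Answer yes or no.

yes

11 ∈ ⟨77⟩ iff 11^41 ≡ 1 (mod 83), since |⟨77⟩| = 41.
11^41 mod 83 = 1.
Since 1 = 1, 11 lies in the subgroup.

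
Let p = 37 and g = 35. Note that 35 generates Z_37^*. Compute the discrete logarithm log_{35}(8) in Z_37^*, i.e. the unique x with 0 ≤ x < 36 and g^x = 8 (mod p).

21

Successive powers of 35 modulo 37:
  35^0=1  35^1=35  35^2=4  35^3=29  35^4=16  35^5=5
  35^6=27  35^7=20  35^8=34  35^9=6  35^10=25  35^11=24
  35^12=26  35^13=22  35^14=30  35^15=14  35^16=9  35^17=19
  35^18=36  35^19=2  35^20=33  35^21=8
So 35^21 ≡ 8 (mod 37), giving x = 21.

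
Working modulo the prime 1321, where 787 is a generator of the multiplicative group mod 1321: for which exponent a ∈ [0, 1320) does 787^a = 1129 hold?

1128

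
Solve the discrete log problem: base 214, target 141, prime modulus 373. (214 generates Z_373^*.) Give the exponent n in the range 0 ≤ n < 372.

Baby-step giant-step with m = ceil(sqrt(372)) = 20.
Baby table (214^j mod 373 for j=0..19):
  0:1  1:214  2:290  3:142  4:175  5:150  6:22  7:232
  8:39  9:140  10:120  11:316  12:111  13:255  14:112  15:96
  16:29  17:238  18:204  19:15
Giant step factor: 214^(-20) ≡ 170 (mod 373).
Scan 141·170^i mod 373 for i = 0, 1, …:
  i=0: 141   i=1: 98   i=2: 248   i=3: 11
  i=4: 5   i=5: 104   i=6: 149   i=7: 339
  i=8: 188   i=9: 255
Match at i=9, j=13: n = 9·20 + 13 = 193.

193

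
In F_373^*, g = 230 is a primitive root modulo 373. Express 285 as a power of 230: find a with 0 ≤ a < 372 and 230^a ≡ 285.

Baby-step giant-step with m = ceil(sqrt(372)) = 20.
Baby table (230^j mod 373 for j=0..19):
  0:1  1:230  2:307  3:113  4:253  5:2  6:87  7:241
  8:226  9:133  10:4  11:174  12:109  13:79  14:266  15:8
  16:348  17:218  18:158  19:159
Giant step factor: 230^(-20) ≡ 70 (mod 373).
Scan 285·70^i mod 373 for i = 0, 1, …:
  i=0: 285   i=1: 181   i=2: 361   i=3: 279
  i=4: 134   i=5: 55   i=6: 120   i=7: 194
  i=8: 152   i=9: 196     …   i=14: 64
  i=15: 4
Match at i=15, j=10: a = 15·20 + 10 = 310.

310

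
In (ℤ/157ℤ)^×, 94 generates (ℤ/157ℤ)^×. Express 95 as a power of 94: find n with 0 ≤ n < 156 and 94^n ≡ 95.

Baby-step giant-step with m = ceil(sqrt(156)) = 13.
Baby table (94^j mod 157 for j=0..12):
  0:1  1:94  2:44  3:54  4:52  5:21  6:90  7:139
  8:35  9:150  10:127  11:6  12:93
Giant step factor: 94^(-13) ≡ 135 (mod 157).
Scan 95·135^i mod 157 for i = 0, 1, …:
  i=0: 95   i=1: 108   i=2: 136   i=3: 148
  i=4: 41   i=5: 40   i=6: 62   i=7: 49
  i=8: 21
Match at i=8, j=5: n = 8·13 + 5 = 109.

109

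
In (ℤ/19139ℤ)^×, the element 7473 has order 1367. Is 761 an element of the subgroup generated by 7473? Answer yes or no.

761 ∈ ⟨7473⟩ iff 761^1367 ≡ 1 (mod 19139), since |⟨7473⟩| = 1367.
761^1367 mod 19139 = 2706.
Since 2706 ≠ 1, 761 does not lie in the subgroup.

no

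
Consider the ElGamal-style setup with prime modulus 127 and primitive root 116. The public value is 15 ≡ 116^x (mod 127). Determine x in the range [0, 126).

Baby-step giant-step with m = ceil(sqrt(126)) = 12.
Baby table (116^j mod 127 for j=0..11):
  0:1  1:116  2:121  3:66  4:36  5:112  6:38  7:90
  8:26  9:95  10:98  11:65
Giant step factor: 116^(-12) ≡ 100 (mod 127).
Scan 15·100^i mod 127 for i = 0, 1, …:
  i=0: 15   i=1: 103   i=2: 13   i=3: 30
  i=4: 79   i=5: 26
Match at i=5, j=8: x = 5·12 + 8 = 68.

68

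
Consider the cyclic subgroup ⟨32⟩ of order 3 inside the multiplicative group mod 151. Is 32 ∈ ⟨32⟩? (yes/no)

yes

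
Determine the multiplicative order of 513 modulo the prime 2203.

The order of 513 must divide p − 1 = 2202 = 2 · 3 · 367.
Divisors: 1, 2, 3, 6, 367, 734, 1101, 2202.
Check each in increasing order: 513^1 ≡ 513;  513^2 ≡ 1012;  513^3 ≡ 1451;  513^6 ≡ 1536;  513^367 ≡ 286;  513^734 ≡ 285;  513^1101 ≡ 2202;  513^2202 ≡ 1.
Smallest exponent giving 1 is 2202.

2202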